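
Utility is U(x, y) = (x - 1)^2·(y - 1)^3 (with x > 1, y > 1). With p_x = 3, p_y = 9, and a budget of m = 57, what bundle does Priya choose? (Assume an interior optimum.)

MU_x = 2·(x−1)·(y−1)^3, MU_y = 3·(x−1)^2·(y−1)^2.
MRS = (2/3)·(y−1)/(x−1).
Tangency: set MRS = p_x/p_y = 3/9 = 1/3.
So (2/3)·(y − 1)/(x − 1) = 1/3, i.e. (y − 1) = 0.5·(x − 1).
Rewrite the budget in excess-of-subsistence terms: 3·(x − 1) + 9·(y − 1) = 57 − 3·1 − 9·1 = 45.
Substituting, 7.5·(x − 1) = 45, so x − 1 = 6 and x* = 7.
Then y − 1 = 0.5·6 = 3, so y* = 4.

x* = 7, y* = 4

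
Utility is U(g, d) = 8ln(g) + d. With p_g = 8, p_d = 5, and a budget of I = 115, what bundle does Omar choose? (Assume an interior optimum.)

g* = 5, d* = 15

MU_g = 8/g, MU_d = 1.
MRS = 8/g ÷ 1.
Tangency: set MRS = p_g/p_d = 8/5 = 1.6.
MRS depends only on g: 8/g = 1.6 ⇒ g* = 8/1.6 = 5.
From the budget, 5·d = 115 − 8·5 = 75, so d* = 15.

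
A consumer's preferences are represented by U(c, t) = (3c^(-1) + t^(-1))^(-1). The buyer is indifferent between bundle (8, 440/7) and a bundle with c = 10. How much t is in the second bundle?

U depends on (c, t) only through S = 3c^(-1) + t^(-1), so equal utility means equal S. At (8, 440/7): S = 43/110.
With c = 10: 3·10^(-1) = 0.3, so t^(-1) = 43/110 − 0.3 = 1/11.
Hence t = 1/(1/11) = 11.
Check: U(10, 11) = 2.5581.

t = 11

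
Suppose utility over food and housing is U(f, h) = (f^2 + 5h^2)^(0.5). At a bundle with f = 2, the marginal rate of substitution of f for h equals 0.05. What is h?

h = 8

For CES with ρ = 2, MRS = (1/5)·(h/f)^(-1).
Setting (1/5)·(h/2)^(-1) = 0.05 gives (h/2)^(-1) = 0.25, so h/2 = 4 and h = 8.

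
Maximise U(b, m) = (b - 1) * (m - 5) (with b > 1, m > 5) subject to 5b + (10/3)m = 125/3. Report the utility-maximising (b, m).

MU_b = (m−5), MU_m = (b−1).
MRS = (m−5)/(b−1).
Tangency: set MRS = p_b/p_m = 5/(10/3) = 1.5.
So (m − 5)/(b − 1) = 1.5, i.e. (m − 5) = 1.5·(b − 1).
Rewrite the budget in excess-of-subsistence terms: 5·(b − 1) + (10/3)·(m − 5) = 125/3 − 5·1 − (10/3)·5 = 20.
Substituting, 10·(b − 1) = 20, so b − 1 = 2 and b* = 3.
Then m − 5 = 1.5·2 = 3, so m* = 8.

b* = 3, m* = 8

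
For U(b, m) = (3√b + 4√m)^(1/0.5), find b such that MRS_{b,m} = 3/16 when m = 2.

b = 32

For CES with ρ = 0.5, MRS = (3/4)·√(m/b).
Setting (3/4)·√(2/b) = 3/16 gives √(2/b) = 0.25, so 2/b = 1/16 and b = 32.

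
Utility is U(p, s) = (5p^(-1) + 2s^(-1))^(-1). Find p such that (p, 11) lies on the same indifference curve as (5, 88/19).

U depends on (p, s) only through S = 5p^(-1) + 2s^(-1), so equal utility means equal S. At (5, 88/19): S = 63/44.
With s = 11: 2·11^(-1) = 2/11, so 5p^(-1) = 63/44 − 2/11 = 1.25, i.e. p^(-1) = 0.25.
Hence p = 1/0.25 = 4.
Check: U(4, 11) = 0.6984.

p = 4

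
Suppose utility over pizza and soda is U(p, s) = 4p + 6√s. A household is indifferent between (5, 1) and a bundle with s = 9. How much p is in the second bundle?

U(5, 1) = 26.
Set U(p, 9) = 26 and solve.
With s = 9: √9 = 3, so 4p = 26 − 6·3 = 8 and p = 2.
Check: U(2, 9) = 26.

p = 2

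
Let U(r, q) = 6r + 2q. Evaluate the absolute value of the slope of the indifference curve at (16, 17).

MU_r = 6, MU_q = 2, so MRS = 6/2 = 3 at every bundle.
At (16, 17): MRS = 3.
That is, one extra unit of r is worth 3 units of q at the margin.

MRS = 3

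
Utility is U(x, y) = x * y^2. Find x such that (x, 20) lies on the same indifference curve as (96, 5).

U(96, 5) = 2400.
Set U(x, 20) = 2400 and solve.
With y = 20: 20^2 = 400, so x = 2400/400 = 6.
Check: U(6, 20) = 2400.

x = 6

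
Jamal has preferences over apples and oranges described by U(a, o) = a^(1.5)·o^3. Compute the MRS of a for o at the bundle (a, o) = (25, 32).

MRS = 16/25

MU_a = 1.5·√a·o^3 and MU_o = 3·a^(1.5)·o^2.
MRS = MU_a/MU_o = (0.5)·o/a.
At (25, 32): MRS = 16/25.
That is, one extra unit of a is worth 16/25 units of o at the margin.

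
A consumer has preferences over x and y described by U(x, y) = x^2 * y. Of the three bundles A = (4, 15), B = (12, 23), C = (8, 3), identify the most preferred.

Bundle B

Evaluate utility at each bundle:
U(A) = 240.
U(B) = 3312.
U(C) = 192.
Highest utility is B, so B ≻ A ≻ C.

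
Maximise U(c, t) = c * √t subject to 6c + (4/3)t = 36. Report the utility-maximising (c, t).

c* = 4, t* = 9

MU_c = √t and MU_t = 0.5·c·t^(-0.5).
MRS = MU_c/MU_t = (2)·t/c.
Tangency: set MRS = p_c/p_t = 6/(4/3) = 4.5.
So (2)·t/c = 4.5, i.e. t = 2.25·c.
Substitute into the budget 6·c + (4/3)·t = 36: 9·c = 36, so c* = 4.
Then t* = 2.25·4 = 9.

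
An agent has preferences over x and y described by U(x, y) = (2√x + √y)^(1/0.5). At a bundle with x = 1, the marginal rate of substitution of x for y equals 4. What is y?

y = 4

For CES with ρ = 0.5, MRS = (2/1)·√(y/x).
Setting (2/1)·√(y/1) = 4 gives √(y/1) = 2, so y/1 = 4 and y = 4.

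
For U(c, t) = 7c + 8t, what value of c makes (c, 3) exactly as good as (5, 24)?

U(5, 24) = 227.
Set U(c, 3) = 227 and solve.
7c + 8·3 = 227 ⇒ 7c = 203 ⇒ c = 29.
Check: U(29, 3) = 227.

c = 29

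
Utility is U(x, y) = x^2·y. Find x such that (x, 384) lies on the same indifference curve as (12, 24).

U(12, 24) = 3456.
Set U(x, 384) = 3456 and solve.
With y = 384: x^2 = 3456/384 = 9; taking the square root, x = 3.
Check: U(3, 384) = 3456.

x = 3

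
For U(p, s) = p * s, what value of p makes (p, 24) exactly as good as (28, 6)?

U(28, 6) = 168.
Set U(p, 24) = 168 and solve.
With s = 24: p = 168/24 = 7.
Check: U(7, 24) = 168.

p = 7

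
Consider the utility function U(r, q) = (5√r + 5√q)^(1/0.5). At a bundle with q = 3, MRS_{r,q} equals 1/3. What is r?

For CES with ρ = 0.5, MRS = √(q/r).
Setting √(3/r) = 1/3 gives 3/r = 1/9 and r = 27.

r = 27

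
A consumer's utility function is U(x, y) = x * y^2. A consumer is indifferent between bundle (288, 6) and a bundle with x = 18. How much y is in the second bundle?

y = 24

U(288, 6) = 10368.
Set U(18, y) = 10368 and solve.
With x = 18: y^2 = 10368/18 = 576; taking the square root, y = 24.
Check: U(18, 24) = 10368.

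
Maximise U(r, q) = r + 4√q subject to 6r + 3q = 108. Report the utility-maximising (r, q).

MU_r = 1, MU_q = 4/(2√q).
MRS = 1 ÷ (4/(2√q)).
Tangency: set MRS = p_r/p_q = 6/3 = 2.
MRS depends only on q: 0.5·√q = 2 ⇒ √q = 2/0.5 = 4 ⇒ q* = 16.
From the budget, 6·r = 108 − 3·16 = 60, so r* = 10.

r* = 10, q* = 16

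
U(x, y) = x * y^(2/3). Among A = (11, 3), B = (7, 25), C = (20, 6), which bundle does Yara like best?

Evaluate utility at each bundle:
U(A) = 22.881.
U(B) = 59.849.
U(C) = 66.039.
Highest utility is C, so C ≻ B ≻ A.

Bundle C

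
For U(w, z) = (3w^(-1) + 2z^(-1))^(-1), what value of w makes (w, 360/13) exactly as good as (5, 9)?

U depends on (w, z) only through S = 3w^(-1) + 2z^(-1), so equal utility means equal S. At (5, 9): S = 37/45.
With z = 360/13: 2·(360/13)^(-1) = 13/180, so 3w^(-1) = 37/45 − 13/180 = 0.75, i.e. w^(-1) = 0.25.
Hence w = 1/0.25 = 4.
Check: U(4, 360/13) = 1.2162.

w = 4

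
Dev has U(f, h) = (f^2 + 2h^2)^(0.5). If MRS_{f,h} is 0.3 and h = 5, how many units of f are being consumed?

For CES with ρ = 2, MRS = (1/2)·(h/f)^(-1).
Setting (1/2)·(5/f)^(-1) = 0.3 gives (5/f)^(-1) = 0.6, so 5/f = 5/3 and f = 3.

f = 3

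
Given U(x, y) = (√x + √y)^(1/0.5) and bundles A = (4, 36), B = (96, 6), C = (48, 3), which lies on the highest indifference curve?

Evaluate utility at each bundle:
U(A) = 64.000.
U(B) = 150.000.
U(C) = 75.000.
Highest utility is B, so B ≻ C ≻ A.

Bundle B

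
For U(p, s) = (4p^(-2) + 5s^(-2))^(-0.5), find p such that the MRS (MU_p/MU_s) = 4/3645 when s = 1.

For CES with ρ = -2, MRS = (4/5)·(s/p)^3.
Setting (4/5)·(1/p)^3 = 4/3645 gives (1/p)^3 = 1/729, so 1/p = 1/9 and p = 9.

p = 9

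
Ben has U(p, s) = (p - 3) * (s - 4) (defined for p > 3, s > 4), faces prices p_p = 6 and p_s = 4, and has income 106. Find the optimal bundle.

MU_p = (s−4), MU_s = (p−3).
MRS = (s−4)/(p−3).
Tangency: set MRS = p_p/p_s = 6/4 = 1.5.
So (s − 4)/(p − 3) = 1.5, i.e. (s − 4) = 1.5·(p − 3).
Rewrite the budget in excess-of-subsistence terms: 6·(p − 3) + 4·(s − 4) = 106 − 6·3 − 4·4 = 72.
Substituting, 12·(p − 3) = 72, so p − 3 = 6 and p* = 9.
Then s − 4 = 1.5·6 = 9, so s* = 13.

p* = 9, s* = 13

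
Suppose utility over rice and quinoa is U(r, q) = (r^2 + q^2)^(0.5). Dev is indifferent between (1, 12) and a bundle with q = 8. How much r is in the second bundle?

U depends on (r, q) only through S = r^2 + q^2, so equal utility means equal S. At (1, 12): S = 145.
With q = 8: 8^2 = 64, so r^2 = 145 − 64 = 81.
Hence r = √81 = 9.
Check: U(9, 8) = 12.0416.

r = 9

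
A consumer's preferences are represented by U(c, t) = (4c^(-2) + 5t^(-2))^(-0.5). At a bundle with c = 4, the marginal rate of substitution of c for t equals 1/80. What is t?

t = 1

For CES with ρ = -2, MRS = (4/5)·(t/c)^3.
Setting (4/5)·(t/4)^3 = 1/80 gives (t/4)^3 = 1/64, so t/4 = 0.25 and t = 1.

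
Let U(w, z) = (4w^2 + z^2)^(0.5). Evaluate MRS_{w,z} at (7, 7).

MRS = 4

For CES with ρ = 2, MRS = (4/1)·(z/w)^(-1).
At (7, 7): MRS = 4.
The indifference curve has slope −4 at this bundle.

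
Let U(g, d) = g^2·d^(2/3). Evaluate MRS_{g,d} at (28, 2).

MU_g = 2·g·d^(2/3) and MU_d = 2/3·g^2·d^(-1/3).
MRS = MU_g/MU_d = (3)·d/g.
At (28, 2): MRS = 3/14.
So at (28, 2) the consumer would give up 3/14 units of d for one more unit of g.

MRS = 3/14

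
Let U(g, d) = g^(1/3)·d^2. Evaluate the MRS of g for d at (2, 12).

MRS = 1

MU_g = 1/3·g^(-2/3)·d^2 and MU_d = 2·g^(1/3)·d.
MRS = MU_g/MU_d = (1/6)·d/g.
At (2, 12): MRS = 1.
The indifference curve has slope −1 at this bundle.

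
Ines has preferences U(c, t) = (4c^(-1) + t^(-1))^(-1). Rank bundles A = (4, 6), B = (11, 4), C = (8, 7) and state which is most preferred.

Evaluate utility at each bundle:
U(A) = 0.857.
U(B) = 1.630.
U(C) = 1.556.
Highest utility is B, so B ≻ C ≻ A.

Bundle B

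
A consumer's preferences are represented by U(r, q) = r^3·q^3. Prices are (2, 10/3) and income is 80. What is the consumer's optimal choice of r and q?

MU_r = 3·r^2·q^3 and MU_q = 3·r^3·q^2.
MRS = MU_r/MU_q = q/r.
Tangency: set MRS = p_r/p_q = 2/(10/3) = 0.6.
So q/r = 0.6, i.e. q = 0.6·r.
Substitute into the budget 2·r + (10/3)·q = 80: 4·r = 80, so r* = 20.
Then q* = 0.6·20 = 12.

r* = 20, q* = 12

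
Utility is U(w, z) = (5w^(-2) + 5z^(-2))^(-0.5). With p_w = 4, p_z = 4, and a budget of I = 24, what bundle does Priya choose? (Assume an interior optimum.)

w* = 3, z* = 3

For CES with ρ = -2, MRS = (z/w)^3.
Tangency: set MRS = p_w/p_z = 4/4 = 1.
So (z/w)^3 = 1; taking the cube root, z/w = 1, i.e. z = w.
Substitute into the budget 4·w + 4·z = 24: 8·w = 24, so w* = 3 and z* = 3.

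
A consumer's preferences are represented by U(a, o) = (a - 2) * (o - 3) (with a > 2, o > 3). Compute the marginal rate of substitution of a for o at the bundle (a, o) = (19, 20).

MRS = 1

MU_a = (o−3), MU_o = (a−2).
MRS = (o−3)/(a−2).
At (19, 20): MRS = 1.
The indifference curve has slope −1 at this bundle.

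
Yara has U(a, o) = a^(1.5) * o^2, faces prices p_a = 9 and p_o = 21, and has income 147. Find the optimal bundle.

MU_a = 1.5·√a·o^2 and MU_o = 2·a^(1.5)·o.
MRS = MU_a/MU_o = (0.75)·o/a.
Tangency: set MRS = p_a/p_o = 9/21 = 3/7.
So (0.75)·o/a = 3/7, i.e. o = (4/7)·a.
Substitute into the budget 9·a + 21·o = 147: 21·a = 147, so a* = 7.
Then o* = (4/7)·7 = 4.

a* = 7, o* = 4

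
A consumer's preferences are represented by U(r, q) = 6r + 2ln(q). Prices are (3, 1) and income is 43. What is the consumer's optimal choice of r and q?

r* = 14, q* = 1

MU_r = 6, MU_q = 2/q.
MRS = 6 ÷ (2/q).
Tangency: set MRS = p_r/p_q = 3/1 = 3.
MRS depends only on q: 3·q = 3 ⇒ q* = 3/3 = 1.
From the budget, 3·r = 43 − 1·1 = 42, so r* = 14.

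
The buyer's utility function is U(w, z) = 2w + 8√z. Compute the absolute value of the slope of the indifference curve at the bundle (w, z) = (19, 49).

MU_w = 2, MU_z = 8/(2√z).
MRS = 2 ÷ (8/(2√z)).
At (19, 49): MRS = 3.5.
That is, one extra unit of w is worth 3.5 units of z at the margin.

MRS = 3.5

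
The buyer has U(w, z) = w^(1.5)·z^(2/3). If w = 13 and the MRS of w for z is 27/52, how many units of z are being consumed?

MU_w = 1.5·√w·z^(2/3) and MU_z = 2/3·w^(1.5)·z^(-1/3).
MRS = MU_w/MU_z = (2.25)·z/w.
Substitute w = 13: MRS = z/(52/9). Setting z/(52/9) = 27/52 gives z = (27/52)·(52/9) = 3.

z = 3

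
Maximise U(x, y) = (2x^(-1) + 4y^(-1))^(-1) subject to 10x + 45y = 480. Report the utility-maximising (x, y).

For CES with ρ = -1, MRS = (2/4)·(y/x)^2.
Tangency: set MRS = p_x/p_y = 10/45 = 2/9.
So (y/x)^2 = 4/9; taking the square root, y/x = 2/3, i.e. y = (2/3)·x.
Substitute into the budget 10·x + 45·y = 480: 40·x = 480, so x* = 12 and y* = (2/3)·12 = 8.

x* = 12, y* = 8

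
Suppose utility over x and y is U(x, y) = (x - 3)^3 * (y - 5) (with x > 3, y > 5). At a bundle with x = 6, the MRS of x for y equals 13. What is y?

y = 18

MU_x = 3·(x−3)^2·(y−5), MU_y = (x−3)^3.
MRS = (3/1)·(y−5)/(x−3).
Substitute x = 6: MRS = (y − 5)/1. Setting this equal to 13 gives y − 5 = 13·1 = 13, so y = 18.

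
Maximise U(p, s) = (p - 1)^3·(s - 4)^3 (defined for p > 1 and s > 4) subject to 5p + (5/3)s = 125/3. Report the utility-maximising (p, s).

MU_p = 3·(p−1)^2·(s−4)^3, MU_s = 3·(p−1)^3·(s−4)^2.
MRS = (s−4)/(p−1).
Tangency: set MRS = p_p/p_s = 5/(5/3) = 3.
So (s − 4)/(p − 1) = 3, i.e. (s − 4) = 3·(p − 1).
Rewrite the budget in excess-of-subsistence terms: 5·(p − 1) + (5/3)·(s − 4) = 125/3 − 5·1 − (5/3)·4 = 30.
Substituting, 10·(p − 1) = 30, so p − 1 = 3 and p* = 4.
Then s − 4 = 3·3 = 9, so s* = 13.

p* = 4, s* = 13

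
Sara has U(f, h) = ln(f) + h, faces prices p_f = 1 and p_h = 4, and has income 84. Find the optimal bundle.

MU_f = 1/f, MU_h = 1.
MRS = 1/f ÷ 1.
Tangency: set MRS = p_f/p_h = 1/4 = 0.25.
MRS depends only on f: 1/f = 0.25 ⇒ f* = 1/0.25 = 4.
From the budget, 4·h = 84 − 1·4 = 80, so h* = 20.

f* = 4, h* = 20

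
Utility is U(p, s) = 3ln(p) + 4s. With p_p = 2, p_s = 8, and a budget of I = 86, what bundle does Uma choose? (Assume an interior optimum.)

MU_p = 3/p, MU_s = 4.
MRS = 3/p ÷ 4.
Tangency: set MRS = p_p/p_s = 2/8 = 0.25.
MRS depends only on p: 0.75/p = 0.25 ⇒ p* = 0.75/0.25 = 3.
From the budget, 8·s = 86 − 2·3 = 80, so s* = 10.

p* = 3, s* = 10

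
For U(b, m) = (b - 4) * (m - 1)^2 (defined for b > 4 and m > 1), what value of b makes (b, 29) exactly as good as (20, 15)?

b = 8

U(20, 15) = 3136.
Set U(b, 29) = 3136 and solve.
With m = 29: (29 − 1)^2 = 784, so (b − 4) = 3136/784 = 4.
So b = 4 + 4 = 8.
Check: U(8, 29) = 3136.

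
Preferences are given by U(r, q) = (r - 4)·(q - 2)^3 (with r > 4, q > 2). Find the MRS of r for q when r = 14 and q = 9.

MRS = 7/30

MU_r = (q−2)^3, MU_q = 3·(r−4)·(q−2)^2.
MRS = (1/3)·(q−2)/(r−4).
At (14, 9): MRS = 7/30.
So at (14, 9) the consumer would give up 7/30 units of q for one more unit of r.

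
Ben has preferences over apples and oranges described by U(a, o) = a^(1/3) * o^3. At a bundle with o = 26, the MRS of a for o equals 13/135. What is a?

a = 30

MU_a = 1/3·a^(-2/3)·o^3 and MU_o = 3·a^(1/3)·o^2.
MRS = MU_a/MU_o = (1/9)·o/a.
Substitute o = 26: MRS = (26/9)/a. Setting (26/9)/a = 13/135 gives a = (26/9)/(13/135) = 30.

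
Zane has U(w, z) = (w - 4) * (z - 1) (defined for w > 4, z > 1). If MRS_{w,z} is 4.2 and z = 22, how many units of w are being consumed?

w = 9

MU_w = (z−1), MU_z = (w−4).
MRS = (z−1)/(w−4).
Substitute z = 22: MRS = 21/(w − 4). Setting this equal to 4.2 gives w − 4 = 21/4.2 = 5, so w = 9.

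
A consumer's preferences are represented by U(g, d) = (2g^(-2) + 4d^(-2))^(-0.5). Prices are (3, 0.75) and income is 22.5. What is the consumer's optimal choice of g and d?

g* = 5, d* = 10

For CES with ρ = -2, MRS = (2/4)·(d/g)^3.
Tangency: set MRS = p_g/p_d = 3/0.75 = 4.
So (d/g)^3 = 8; taking the cube root, d/g = 2, i.e. d = 2·g.
Substitute into the budget 3·g + 0.75·d = 22.5: 4.5·g = 22.5, so g* = 5 and d* = 2·5 = 10.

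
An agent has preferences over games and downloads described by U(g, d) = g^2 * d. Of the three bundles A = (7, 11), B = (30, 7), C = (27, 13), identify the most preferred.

Bundle C

Evaluate utility at each bundle:
U(A) = 539.
U(B) = 6300.
U(C) = 9477.
Highest utility is C, so C ≻ B ≻ A.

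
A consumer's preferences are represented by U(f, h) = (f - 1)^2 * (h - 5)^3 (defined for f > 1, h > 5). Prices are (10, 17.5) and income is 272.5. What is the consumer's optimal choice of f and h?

f* = 8, h* = 11

MU_f = 2·(f−1)·(h−5)^3, MU_h = 3·(f−1)^2·(h−5)^2.
MRS = (2/3)·(h−5)/(f−1).
Tangency: set MRS = p_f/p_h = 10/17.5 = 4/7.
So (2/3)·(h − 5)/(f − 1) = 4/7, i.e. (h − 5) = (6/7)·(f − 1).
Rewrite the budget in excess-of-subsistence terms: 10·(f − 1) + 17.5·(h − 5) = 272.5 − 10·1 − 17.5·5 = 175.
Substituting, 25·(f − 1) = 175, so f − 1 = 7 and f* = 8.
Then h − 5 = (6/7)·7 = 6, so h* = 11.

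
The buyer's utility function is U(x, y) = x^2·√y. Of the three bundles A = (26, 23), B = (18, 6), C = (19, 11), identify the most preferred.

Evaluate utility at each bundle:
U(A) = 3241.982.
U(B) = 793.635.
U(C) = 1197.302.
Highest utility is A, so A ≻ C ≻ B.

Bundle A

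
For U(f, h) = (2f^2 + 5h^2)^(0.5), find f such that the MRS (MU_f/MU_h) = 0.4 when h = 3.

f = 3

For CES with ρ = 2, MRS = (2/5)·(h/f)^(-1).
Setting (2/5)·(3/f)^(-1) = 0.4 gives (3/f)^(-1) = 1, so 3/f = 1 and f = 3.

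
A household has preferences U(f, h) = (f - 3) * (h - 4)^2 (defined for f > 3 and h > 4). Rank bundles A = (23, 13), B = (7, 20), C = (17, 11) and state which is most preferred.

Evaluate utility at each bundle:
U(A) = 1620.
U(B) = 1024.
U(C) = 686.
Highest utility is A, so A ≻ B ≻ C.

Bundle A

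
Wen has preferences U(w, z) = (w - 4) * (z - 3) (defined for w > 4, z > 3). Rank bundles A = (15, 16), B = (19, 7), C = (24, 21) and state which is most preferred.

Bundle C

Evaluate utility at each bundle:
U(A) = 143.
U(B) = 60.
U(C) = 360.
Highest utility is C, so C ≻ A ≻ B.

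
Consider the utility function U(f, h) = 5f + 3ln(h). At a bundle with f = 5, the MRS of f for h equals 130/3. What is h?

h = 26

MU_f = 5, MU_h = 3/h.
MRS = 5 ÷ (3/h).
MRS depends only on h: (5/3)·h = 130/3 ⇒ h = (130/3)/(5/3) = 26.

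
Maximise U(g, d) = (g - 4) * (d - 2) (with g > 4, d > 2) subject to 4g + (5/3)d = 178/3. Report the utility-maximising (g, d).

g* = 9, d* = 14

MU_g = (d−2), MU_d = (g−4).
MRS = (d−2)/(g−4).
Tangency: set MRS = p_g/p_d = 4/(5/3) = 2.4.
So (d − 2)/(g − 4) = 2.4, i.e. (d − 2) = 2.4·(g − 4).
Rewrite the budget in excess-of-subsistence terms: 4·(g − 4) + (5/3)·(d − 2) = 178/3 − 4·4 − (5/3)·2 = 40.
Substituting, 8·(g − 4) = 40, so g − 4 = 5 and g* = 9.
Then d − 2 = 2.4·5 = 12, so d* = 14.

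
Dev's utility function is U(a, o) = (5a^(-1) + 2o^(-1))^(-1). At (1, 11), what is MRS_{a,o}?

For CES with ρ = -1, MRS = (5/2)·(o/a)^2.
At (1, 11): MRS = 302.5.
The indifference curve has slope −302.5 at this bundle.

MRS = 302.5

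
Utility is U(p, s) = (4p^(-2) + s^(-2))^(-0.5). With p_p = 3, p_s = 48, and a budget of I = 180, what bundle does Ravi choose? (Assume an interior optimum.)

For CES with ρ = -2, MRS = (4/1)·(s/p)^3.
Tangency: set MRS = p_p/p_s = 3/48 = 1/16.
So (s/p)^3 = 1/64; taking the cube root, s/p = 0.25, i.e. s = 0.25·p.
Substitute into the budget 3·p + 48·s = 180: 15·p = 180, so p* = 12 and s* = 0.25·12 = 3.

p* = 12, s* = 3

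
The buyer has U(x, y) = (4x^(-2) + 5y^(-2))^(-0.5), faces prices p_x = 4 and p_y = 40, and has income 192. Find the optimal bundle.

x* = 8, y* = 4

For CES with ρ = -2, MRS = (4/5)·(y/x)^3.
Tangency: set MRS = p_x/p_y = 4/40 = 0.1.
So (y/x)^3 = 0.125; taking the cube root, y/x = 0.5, i.e. y = 0.5·x.
Substitute into the budget 4·x + 40·y = 192: 24·x = 192, so x* = 8 and y* = 0.5·8 = 4.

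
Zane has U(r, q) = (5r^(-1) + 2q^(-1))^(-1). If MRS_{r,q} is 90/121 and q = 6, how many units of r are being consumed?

For CES with ρ = -1, MRS = (5/2)·(q/r)^2.
Setting (5/2)·(6/r)^2 = 90/121 gives (6/r)^2 = 36/121, so 6/r = 6/11 and r = 11.

r = 11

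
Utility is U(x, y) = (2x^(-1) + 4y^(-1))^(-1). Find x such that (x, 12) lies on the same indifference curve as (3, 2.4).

U depends on (x, y) only through S = 2x^(-1) + 4y^(-1), so equal utility means equal S. At (3, 2.4): S = 7/3.
With y = 12: 4·12^(-1) = 1/3, so 2x^(-1) = 7/3 − 1/3 = 2, i.e. x^(-1) = 1.
Hence x = 1/1 = 1.
Check: U(1, 12) = 0.4286.

x = 1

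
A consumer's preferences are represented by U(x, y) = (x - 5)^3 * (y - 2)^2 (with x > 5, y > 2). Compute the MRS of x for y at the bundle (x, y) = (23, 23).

MU_x = 3·(x−5)^2·(y−2)^2, MU_y = 2·(x−5)^3·(y−2).
MRS = (3/2)·(y−2)/(x−5).
At (23, 23): MRS = 1.75.
That is, one extra unit of x is worth 1.75 units of y at the margin.

MRS = 1.75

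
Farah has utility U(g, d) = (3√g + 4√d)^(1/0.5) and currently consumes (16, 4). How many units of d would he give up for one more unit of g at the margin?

For CES with ρ = 0.5, MRS = (3/4)·√(d/g).
At (16, 4): MRS = 0.375.
The indifference curve has slope −0.375 at this bundle.

MRS = 0.375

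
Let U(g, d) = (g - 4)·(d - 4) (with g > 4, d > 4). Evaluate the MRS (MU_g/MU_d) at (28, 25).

MRS = 0.875

MU_g = (d−4), MU_d = (g−4).
MRS = (d−4)/(g−4).
At (28, 25): MRS = 0.875.
The indifference curve has slope −0.875 at this bundle.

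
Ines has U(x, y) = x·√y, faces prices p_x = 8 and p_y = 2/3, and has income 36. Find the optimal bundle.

x* = 3, y* = 18

MU_x = √y and MU_y = 0.5·x·y^(-0.5).
MRS = MU_x/MU_y = (2)·y/x.
Tangency: set MRS = p_x/p_y = 8/(2/3) = 12.
So (2)·y/x = 12, i.e. y = 6·x.
Substitute into the budget 8·x + (2/3)·y = 36: 12·x = 36, so x* = 3.
Then y* = 6·3 = 18.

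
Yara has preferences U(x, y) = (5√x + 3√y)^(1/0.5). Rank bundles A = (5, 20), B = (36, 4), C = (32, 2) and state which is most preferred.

Evaluate utility at each bundle:
U(A) = 605.000.
U(B) = 1296.000.
U(C) = 1058.000.
Highest utility is B, so B ≻ C ≻ A.

Bundle B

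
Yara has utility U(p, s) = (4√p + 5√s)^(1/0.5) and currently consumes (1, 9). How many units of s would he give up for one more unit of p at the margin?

For CES with ρ = 0.5, MRS = (4/5)·√(s/p).
At (1, 9): MRS = 2.4.
So at (1, 9) the consumer would give up 2.4 units of s for one more unit of p.

MRS = 2.4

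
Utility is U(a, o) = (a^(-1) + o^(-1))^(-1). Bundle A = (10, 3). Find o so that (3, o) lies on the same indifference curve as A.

o = 10

U depends on (a, o) only through S = a^(-1) + o^(-1), so equal utility means equal S. At (10, 3): S = 13/30.
With a = 3: 3^(-1) = 1/3, so o^(-1) = 13/30 − 1/3 = 0.1.
Hence o = 1/0.1 = 10.
Check: U(3, 10) = 2.3077.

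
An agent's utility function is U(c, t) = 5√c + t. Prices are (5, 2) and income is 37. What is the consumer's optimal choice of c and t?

c* = 1, t* = 16

MU_c = 5/(2√c), MU_t = 1.
MRS = 5/(2√c) ÷ 1.
Tangency: set MRS = p_c/p_t = 5/2 = 2.5.
MRS depends only on c: 2.5/√c = 2.5 ⇒ √c = 2.5/2.5 = 1 ⇒ c* = 1.
From the budget, 2·t = 37 − 5·1 = 32, so t* = 16.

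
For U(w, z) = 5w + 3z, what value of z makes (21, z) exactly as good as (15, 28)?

z = 18

U(15, 28) = 159.
Set U(21, z) = 159 and solve.
5·21 + 3z = 159 ⇒ 3z = 54 ⇒ z = 18.
Check: U(21, 18) = 159.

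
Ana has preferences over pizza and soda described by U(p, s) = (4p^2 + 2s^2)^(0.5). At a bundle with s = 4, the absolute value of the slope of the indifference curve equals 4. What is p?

p = 8

For CES with ρ = 2, MRS = (4/2)·(s/p)^(-1).
Setting (4/2)·(4/p)^(-1) = 4 gives (4/p)^(-1) = 2, so 4/p = 0.5 and p = 8.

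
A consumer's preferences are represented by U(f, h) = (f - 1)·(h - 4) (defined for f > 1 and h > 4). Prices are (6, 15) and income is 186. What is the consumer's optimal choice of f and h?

f* = 11, h* = 8

MU_f = (h−4), MU_h = (f−1).
MRS = (h−4)/(f−1).
Tangency: set MRS = p_f/p_h = 6/15 = 0.4.
So (h − 4)/(f − 1) = 0.4, i.e. (h − 4) = 0.4·(f − 1).
Rewrite the budget in excess-of-subsistence terms: 6·(f − 1) + 15·(h − 4) = 186 − 6·1 − 15·4 = 120.
Substituting, 12·(f − 1) = 120, so f − 1 = 10 and f* = 11.
Then h − 4 = 0.4·10 = 4, so h* = 8.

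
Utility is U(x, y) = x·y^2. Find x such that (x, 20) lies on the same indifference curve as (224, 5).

x = 14

U(224, 5) = 5600.
Set U(x, 20) = 5600 and solve.
With y = 20: 20^2 = 400, so x = 5600/400 = 14.
Check: U(14, 20) = 5600.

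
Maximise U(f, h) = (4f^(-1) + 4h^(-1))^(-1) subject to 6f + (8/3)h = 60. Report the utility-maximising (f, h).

f* = 6, h* = 9

For CES with ρ = -1, MRS = (h/f)^2.
Tangency: set MRS = p_f/p_h = 6/(8/3) = 2.25.
So (h/f)^2 = 2.25; taking the square root, h/f = 1.5, i.e. h = 1.5·f.
Substitute into the budget 6·f + (8/3)·h = 60: 10·f = 60, so f* = 6 and h* = 1.5·6 = 9.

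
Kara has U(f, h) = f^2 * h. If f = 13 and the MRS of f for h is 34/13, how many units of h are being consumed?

h = 17

MU_f = 2·f·h and MU_h = f^2.
MRS = MU_f/MU_h = (2/1)·h/f.
Substitute f = 13: MRS = h/6.5. Setting h/6.5 = 34/13 gives h = (34/13)·6.5 = 17.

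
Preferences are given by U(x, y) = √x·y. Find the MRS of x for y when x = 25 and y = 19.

MU_x = 0.5·x^(-0.5)·y and MU_y = √x.
MRS = MU_x/MU_y = (0.5)·y/x.
At (25, 19): MRS = 19/50.
So at (25, 19) the consumer would give up 19/50 units of y for one more unit of x.

MRS = 19/50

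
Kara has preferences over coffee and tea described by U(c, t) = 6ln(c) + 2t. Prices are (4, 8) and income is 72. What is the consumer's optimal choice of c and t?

c* = 6, t* = 6

MU_c = 6/c, MU_t = 2.
MRS = 6/c ÷ 2.
Tangency: set MRS = p_c/p_t = 4/8 = 0.5.
MRS depends only on c: 3/c = 0.5 ⇒ c* = 3/0.5 = 6.
From the budget, 8·t = 72 − 4·6 = 48, so t* = 6.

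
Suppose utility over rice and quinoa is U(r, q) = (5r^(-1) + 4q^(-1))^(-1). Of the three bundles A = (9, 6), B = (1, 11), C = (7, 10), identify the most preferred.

Evaluate utility at each bundle:
U(A) = 0.818.
U(B) = 0.186.
U(C) = 0.897.
Highest utility is C, so C ≻ A ≻ B.

Bundle C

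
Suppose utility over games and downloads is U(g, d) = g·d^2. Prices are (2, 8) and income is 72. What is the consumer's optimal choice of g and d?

MU_g = d^2 and MU_d = 2·g·d.
MRS = MU_g/MU_d = (1/2)·d/g.
Tangency: set MRS = p_g/p_d = 2/8 = 0.25.
So (1/2)·d/g = 0.25, i.e. d = 0.5·g.
Substitute into the budget 2·g + 8·d = 72: 6·g = 72, so g* = 12.
Then d* = 0.5·12 = 6.

g* = 12, d* = 6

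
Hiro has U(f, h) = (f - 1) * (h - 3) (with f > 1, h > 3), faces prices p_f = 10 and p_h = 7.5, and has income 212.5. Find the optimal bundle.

MU_f = (h−3), MU_h = (f−1).
MRS = (h−3)/(f−1).
Tangency: set MRS = p_f/p_h = 10/7.5 = 4/3.
So (h − 3)/(f − 1) = 4/3, i.e. (h − 3) = (4/3)·(f − 1).
Rewrite the budget in excess-of-subsistence terms: 10·(f − 1) + 7.5·(h − 3) = 212.5 − 10·1 − 7.5·3 = 180.
Substituting, 20·(f − 1) = 180, so f − 1 = 9 and f* = 10.
Then h − 3 = (4/3)·9 = 12, so h* = 15.

f* = 10, h* = 15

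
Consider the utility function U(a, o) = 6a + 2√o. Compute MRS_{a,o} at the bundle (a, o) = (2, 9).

MRS = 18

MU_a = 6, MU_o = 2/(2√o).
MRS = 6 ÷ (2/(2√o)).
At (2, 9): MRS = 18.
So at (2, 9) the consumer would give up 18 units of o for one more unit of a.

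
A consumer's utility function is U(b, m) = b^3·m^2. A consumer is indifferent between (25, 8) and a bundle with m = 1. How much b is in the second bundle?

b = 100

U(25, 8) = 1000000.
Set U(b, 1) = 1000000 and solve.
With m = 1: 1^2 = 1, so b^3 = 1000000/1 = 1000000; taking the cube root, b = 100.
Check: U(100, 1) = 1000000.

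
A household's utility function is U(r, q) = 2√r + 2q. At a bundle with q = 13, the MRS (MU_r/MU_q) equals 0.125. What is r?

r = 16

MU_r = 2/(2√r), MU_q = 2.
MRS = 2/(2√r) ÷ 2.
MRS depends only on r: 0.5/√r = 0.125 ⇒ √r = 0.5/0.125 = 4 ⇒ r = 16.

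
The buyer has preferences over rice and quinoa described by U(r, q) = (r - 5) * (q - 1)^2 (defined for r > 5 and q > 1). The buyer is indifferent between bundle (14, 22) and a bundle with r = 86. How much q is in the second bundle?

q = 8

U(14, 22) = 3969.
Set U(86, q) = 3969 and solve.
With r = 86: (86 − 5) = 81, so (q − 1)^2 = 3969/81 = 49.
Taking the square root (with q > 1): q − 1 = 7, so q = 8.
Check: U(86, 8) = 3969.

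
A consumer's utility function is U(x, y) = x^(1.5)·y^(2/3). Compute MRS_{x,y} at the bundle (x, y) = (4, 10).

MU_x = 1.5·√x·y^(2/3) and MU_y = 2/3·x^(1.5)·y^(-1/3).
MRS = MU_x/MU_y = (2.25)·y/x.
At (4, 10): MRS = 5.625.
That is, one extra unit of x is worth 5.625 units of y at the margin.

MRS = 5.625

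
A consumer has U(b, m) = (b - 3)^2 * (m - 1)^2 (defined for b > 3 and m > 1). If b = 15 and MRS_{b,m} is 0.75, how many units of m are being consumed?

MU_b = 2·(b−3)·(m−1)^2, MU_m = 2·(b−3)^2·(m−1).
MRS = (m−1)/(b−3).
Substitute b = 15: MRS = (m − 1)/12. Setting this equal to 0.75 gives m − 1 = 0.75·12 = 9, so m = 10.

m = 10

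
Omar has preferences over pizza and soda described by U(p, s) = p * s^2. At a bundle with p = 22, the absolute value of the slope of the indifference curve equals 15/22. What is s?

s = 30

MU_p = s^2 and MU_s = 2·p·s.
MRS = MU_p/MU_s = (1/2)·s/p.
Substitute p = 22: MRS = s/44. Setting s/44 = 15/22 gives s = (15/22)·44 = 30.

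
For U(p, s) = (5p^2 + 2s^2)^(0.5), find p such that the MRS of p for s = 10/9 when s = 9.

p = 4

For CES with ρ = 2, MRS = (5/2)·(s/p)^(-1).
Setting (5/2)·(9/p)^(-1) = 10/9 gives (9/p)^(-1) = 4/9, so 9/p = 2.25 and p = 4.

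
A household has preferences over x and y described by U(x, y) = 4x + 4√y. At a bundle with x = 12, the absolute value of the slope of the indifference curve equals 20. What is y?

y = 100

MU_x = 4, MU_y = 4/(2√y).
MRS = 4 ÷ (4/(2√y)).
MRS depends only on y: 2·√y = 20 ⇒ √y = 20/2 = 10 ⇒ y = 100.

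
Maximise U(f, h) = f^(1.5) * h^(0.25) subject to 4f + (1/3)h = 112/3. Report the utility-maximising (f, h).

MU_f = 1.5·√f·h^(0.25) and MU_h = 0.25·f^(1.5)·h^(-0.75).
MRS = MU_f/MU_h = (6)·h/f.
Tangency: set MRS = p_f/p_h = 4/(1/3) = 12.
So (6)·h/f = 12, i.e. h = 2·f.
Substitute into the budget 4·f + (1/3)·h = 112/3: (14/3)·f = 112/3, so f* = 8.
Then h* = 2·8 = 16.

f* = 8, h* = 16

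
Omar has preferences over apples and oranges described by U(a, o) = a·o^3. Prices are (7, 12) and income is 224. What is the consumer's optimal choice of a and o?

MU_a = o^3 and MU_o = 3·a·o^2.
MRS = MU_a/MU_o = (1/3)·o/a.
Tangency: set MRS = p_a/p_o = 7/12.
So (1/3)·o/a = 7/12, i.e. o = 1.75·a.
Substitute into the budget 7·a + 12·o = 224: 28·a = 224, so a* = 8.
Then o* = 1.75·8 = 14.

a* = 8, o* = 14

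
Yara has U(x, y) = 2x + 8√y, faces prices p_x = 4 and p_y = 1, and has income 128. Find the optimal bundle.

MU_x = 2, MU_y = 8/(2√y).
MRS = 2 ÷ (8/(2√y)).
Tangency: set MRS = p_x/p_y = 4/1 = 4.
MRS depends only on y: 0.5·√y = 4 ⇒ √y = 4/0.5 = 8 ⇒ y* = 64.
From the budget, 4·x = 128 − 1·64 = 64, so x* = 16.

x* = 16, y* = 64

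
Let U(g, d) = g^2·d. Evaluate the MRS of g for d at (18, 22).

MRS = 22/9

MU_g = 2·g·d and MU_d = g^2.
MRS = MU_g/MU_d = (2/1)·d/g.
At (18, 22): MRS = 22/9.
The indifference curve has slope −22/9 at this bundle.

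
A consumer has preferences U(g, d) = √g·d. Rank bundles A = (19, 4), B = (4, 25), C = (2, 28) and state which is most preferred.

Evaluate utility at each bundle:
U(A) = 17.436.
U(B) = 50.000.
U(C) = 39.598.
Highest utility is B, so B ≻ C ≻ A.

Bundle B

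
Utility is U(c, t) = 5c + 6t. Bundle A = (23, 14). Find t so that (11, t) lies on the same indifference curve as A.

t = 24

U(23, 14) = 199.
Set U(11, t) = 199 and solve.
5·11 + 6t = 199 ⇒ 6t = 144 ⇒ t = 24.
Check: U(11, 24) = 199.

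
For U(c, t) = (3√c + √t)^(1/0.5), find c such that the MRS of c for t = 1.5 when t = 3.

For CES with ρ = 0.5, MRS = (3/1)·√(t/c).
Setting (3/1)·√(3/c) = 1.5 gives √(3/c) = 0.5, so 3/c = 0.25 and c = 12.

c = 12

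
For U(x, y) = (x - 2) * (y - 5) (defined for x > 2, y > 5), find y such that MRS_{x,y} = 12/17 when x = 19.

y = 17

MU_x = (y−5), MU_y = (x−2).
MRS = (y−5)/(x−2).
Substitute x = 19: MRS = (y − 5)/17. Setting this equal to 12/17 gives y − 5 = (12/17)·17 = 12, so y = 17.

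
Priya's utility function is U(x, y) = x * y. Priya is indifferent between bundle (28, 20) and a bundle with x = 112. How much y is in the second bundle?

U(28, 20) = 560.
Set U(112, y) = 560 and solve.
With x = 112: y = 560/112 = 5.
Check: U(112, 5) = 560.

y = 5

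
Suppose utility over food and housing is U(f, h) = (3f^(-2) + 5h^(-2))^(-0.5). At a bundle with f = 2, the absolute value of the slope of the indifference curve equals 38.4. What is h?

For CES with ρ = -2, MRS = (3/5)·(h/f)^3.
Setting (3/5)·(h/2)^3 = 38.4 gives (h/2)^3 = 64, so h/2 = 4 and h = 8.

h = 8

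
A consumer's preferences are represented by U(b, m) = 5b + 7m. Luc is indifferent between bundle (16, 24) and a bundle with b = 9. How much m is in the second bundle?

U(16, 24) = 248.
Set U(9, m) = 248 and solve.
5·9 + 7m = 248 ⇒ 7m = 203 ⇒ m = 29.
Check: U(9, 29) = 248.

m = 29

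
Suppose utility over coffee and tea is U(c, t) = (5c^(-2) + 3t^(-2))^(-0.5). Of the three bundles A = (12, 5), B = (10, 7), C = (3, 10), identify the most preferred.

Bundle B

Evaluate utility at each bundle:
U(A) = 2.542.
U(B) = 2.998.
U(C) = 1.307.
Highest utility is B, so B ≻ A ≻ C.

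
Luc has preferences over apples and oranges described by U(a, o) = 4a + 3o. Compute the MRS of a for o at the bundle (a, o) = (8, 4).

MU_a = 4, MU_o = 3, so MRS = 4/3 at every bundle.
At (8, 4): MRS = 4/3.
That is, one extra unit of a is worth 4/3 units of o at the margin.

MRS = 4/3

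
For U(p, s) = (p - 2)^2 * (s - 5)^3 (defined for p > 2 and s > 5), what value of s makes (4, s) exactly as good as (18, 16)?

U(18, 16) = 340736.
Set U(4, s) = 340736 and solve.
With p = 4: (4 − 2)^2 = 4, so (s − 5)^3 = 340736/4 = 85184.
Taking the cube root (with s > 5): s − 5 = 44, so s = 49.
Check: U(4, 49) = 340736.

s = 49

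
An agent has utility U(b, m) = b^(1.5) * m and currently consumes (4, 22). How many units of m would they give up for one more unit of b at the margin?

MRS = 8.25

MU_b = 1.5·√b·m and MU_m = b^(1.5).
MRS = MU_b/MU_m = (1.5)·m/b.
At (4, 22): MRS = 8.25.
The indifference curve has slope −8.25 at this bundle.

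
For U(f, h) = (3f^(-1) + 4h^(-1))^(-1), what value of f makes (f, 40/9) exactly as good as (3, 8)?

f = 5

U depends on (f, h) only through S = 3f^(-1) + 4h^(-1), so equal utility means equal S. At (3, 8): S = 1.5.
With h = 40/9: 4·(40/9)^(-1) = 0.9, so 3f^(-1) = 1.5 − 0.9 = 0.6, i.e. f^(-1) = 0.2.
Hence f = 1/0.2 = 5.
Check: U(5, 40/9) = 0.6667.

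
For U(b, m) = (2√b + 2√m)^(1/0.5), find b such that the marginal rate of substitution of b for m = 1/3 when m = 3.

b = 27

For CES with ρ = 0.5, MRS = √(m/b).
Setting √(3/b) = 1/3 gives 3/b = 1/9 and b = 27.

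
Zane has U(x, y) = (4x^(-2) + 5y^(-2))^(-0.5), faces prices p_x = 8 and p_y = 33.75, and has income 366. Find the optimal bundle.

x* = 12, y* = 8

For CES with ρ = -2, MRS = (4/5)·(y/x)^3.
Tangency: set MRS = p_x/p_y = 8/33.75 = 32/135.
So (y/x)^3 = 8/27; taking the cube root, y/x = 2/3, i.e. y = (2/3)·x.
Substitute into the budget 8·x + 33.75·y = 366: 30.5·x = 366, so x* = 12 and y* = (2/3)·12 = 8.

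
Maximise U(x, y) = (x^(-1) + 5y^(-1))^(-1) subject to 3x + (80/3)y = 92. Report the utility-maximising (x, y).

For CES with ρ = -1, MRS = (1/5)·(y/x)^2.
Tangency: set MRS = p_x/p_y = 3/(80/3) = 9/80.
So (y/x)^2 = 9/16; taking the square root, y/x = 0.75, i.e. y = 0.75·x.
Substitute into the budget 3·x + (80/3)·y = 92: 23·x = 92, so x* = 4 and y* = 0.75·4 = 3.

x* = 4, y* = 3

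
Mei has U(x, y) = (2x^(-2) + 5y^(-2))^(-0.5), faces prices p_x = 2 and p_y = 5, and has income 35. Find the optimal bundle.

x* = 5, y* = 5

For CES with ρ = -2, MRS = (2/5)·(y/x)^3.
Tangency: set MRS = p_x/p_y = 2/5 = 0.4.
So (y/x)^3 = 1; taking the cube root, y/x = 1, i.e. y = x.
Substitute into the budget 2·x + 5·y = 35: 7·x = 35, so x* = 5 and y* = 5.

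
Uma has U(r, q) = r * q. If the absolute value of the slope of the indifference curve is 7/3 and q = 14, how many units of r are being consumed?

r = 6

MU_r = q and MU_q = r.
MRS = MU_r/MU_q = q/r.
Substitute q = 14: MRS = 14/r. Setting 14/r = 7/3 gives r = 14/(7/3) = 6.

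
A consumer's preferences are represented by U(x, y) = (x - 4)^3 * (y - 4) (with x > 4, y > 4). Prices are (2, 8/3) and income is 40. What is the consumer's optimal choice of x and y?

x* = 12, y* = 6

MU_x = 3·(x−4)^2·(y−4), MU_y = (x−4)^3.
MRS = (3/1)·(y−4)/(x−4).
Tangency: set MRS = p_x/p_y = 2/(8/3) = 0.75.
So (3/1)·(y − 4)/(x − 4) = 0.75, i.e. (y − 4) = 0.25·(x − 4).
Rewrite the budget in excess-of-subsistence terms: 2·(x − 4) + (8/3)·(y − 4) = 40 − 2·4 − (8/3)·4 = 64/3.
Substituting, (8/3)·(x − 4) = 64/3, so x − 4 = 8 and x* = 12.
Then y − 4 = 0.25·8 = 2, so y* = 6.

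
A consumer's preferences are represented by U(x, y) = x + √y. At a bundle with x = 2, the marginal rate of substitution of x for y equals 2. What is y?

MU_x = 1, MU_y = 1/(2√y).
MRS = 1 ÷ (1/(2√y)).
MRS depends only on y: 2·√y = 2 ⇒ √y = 2/2 = 1 ⇒ y = 1.

y = 1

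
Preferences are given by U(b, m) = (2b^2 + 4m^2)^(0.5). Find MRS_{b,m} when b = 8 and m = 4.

MRS = 1

For CES with ρ = 2, MRS = (2/4)·(m/b)^(-1).
At (8, 4): MRS = 1.
The indifference curve has slope −1 at this bundle.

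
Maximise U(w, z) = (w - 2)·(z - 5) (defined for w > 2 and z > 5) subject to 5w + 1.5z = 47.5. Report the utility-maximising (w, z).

MU_w = (z−5), MU_z = (w−2).
MRS = (z−5)/(w−2).
Tangency: set MRS = p_w/p_z = 5/1.5 = 10/3.
So (z − 5)/(w − 2) = 10/3, i.e. (z − 5) = (10/3)·(w − 2).
Rewrite the budget in excess-of-subsistence terms: 5·(w − 2) + 1.5·(z − 5) = 47.5 − 5·2 − 1.5·5 = 30.
Substituting, 10·(w − 2) = 30, so w − 2 = 3 and w* = 5.
Then z − 5 = (10/3)·3 = 10, so z* = 15.

w* = 5, z* = 15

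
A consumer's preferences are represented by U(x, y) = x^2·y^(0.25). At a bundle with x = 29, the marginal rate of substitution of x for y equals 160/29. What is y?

MU_x = 2·x·y^(0.25) and MU_y = 0.25·x^2·y^(-0.75).
MRS = MU_x/MU_y = (8)·y/x.
Substitute x = 29: MRS = y/3.625. Setting y/3.625 = 160/29 gives y = (160/29)·3.625 = 20.

y = 20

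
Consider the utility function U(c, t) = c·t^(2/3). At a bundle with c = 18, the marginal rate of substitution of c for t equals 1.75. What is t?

MU_c = t^(2/3) and MU_t = 2/3·c·t^(-1/3).
MRS = MU_c/MU_t = (1.5)·t/c.
Substitute c = 18: MRS = t/12. Setting t/12 = 1.75 gives t = 1.75·12 = 21.

t = 21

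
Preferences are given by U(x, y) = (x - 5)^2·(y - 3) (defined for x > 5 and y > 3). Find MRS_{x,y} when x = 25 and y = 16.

MRS = 1.3

MU_x = 2·(x−5)·(y−3), MU_y = (x−5)^2.
MRS = (2/1)·(y−3)/(x−5).
At (25, 16): MRS = 1.3.
That is, one extra unit of x is worth 1.3 units of y at the margin.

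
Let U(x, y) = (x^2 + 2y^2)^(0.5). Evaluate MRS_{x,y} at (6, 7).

MRS = 3/7

For CES with ρ = 2, MRS = (1/2)·(y/x)^(-1).
At (6, 7): MRS = 3/7.
So at (6, 7) the consumer would give up 3/7 units of y for one more unit of x.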